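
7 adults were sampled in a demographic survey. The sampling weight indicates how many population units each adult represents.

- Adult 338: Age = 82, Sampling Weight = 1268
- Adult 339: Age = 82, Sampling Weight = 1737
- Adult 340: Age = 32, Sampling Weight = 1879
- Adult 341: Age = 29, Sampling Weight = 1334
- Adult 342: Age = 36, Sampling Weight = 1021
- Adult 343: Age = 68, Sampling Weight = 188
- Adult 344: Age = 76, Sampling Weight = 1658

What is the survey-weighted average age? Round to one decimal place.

57.3

Weighted sum = 82×1268 + 82×1737 + 32×1879 + 29×1334 + 36×1021 + 68×188 + 76×1658
  = 103976 + 142434 + 60128 + 38686 + 36756 + 12784 + 126008 = 520772
Sum of weights = 1268 + 1737 + 1879 + 1334 + 1021 + 188 + 1658 = 9085
Weighted mean = 520772 / 9085 = 57.322179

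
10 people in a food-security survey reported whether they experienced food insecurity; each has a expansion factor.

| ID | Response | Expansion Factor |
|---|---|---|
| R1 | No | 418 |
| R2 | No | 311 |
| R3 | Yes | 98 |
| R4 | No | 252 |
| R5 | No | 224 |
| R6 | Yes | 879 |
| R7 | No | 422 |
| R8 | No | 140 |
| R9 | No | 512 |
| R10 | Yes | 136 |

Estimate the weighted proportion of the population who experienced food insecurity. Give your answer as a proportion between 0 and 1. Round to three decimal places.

Sum of weights for 'Yes' = 98 + 879 + 136 = 1113
Total weight = 418 + 311 + 98 + 252 + 224 + 879 + 422 + 140 + 512 + 136 = 3392
Weighted proportion = 1113 / 3392 = 0.328125

0.328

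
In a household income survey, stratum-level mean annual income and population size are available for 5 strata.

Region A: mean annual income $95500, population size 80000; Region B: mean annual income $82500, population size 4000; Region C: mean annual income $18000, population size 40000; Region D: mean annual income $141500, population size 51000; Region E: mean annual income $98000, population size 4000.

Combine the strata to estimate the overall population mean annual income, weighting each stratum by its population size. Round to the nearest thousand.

91000

Σ Nₕ·x̄ₕ = 95500×80000 + 82500×4000 + 18000×40000 + 141500×51000 + 98000×4000
  = 16298500000
Σ Nₕ = 80000 + 4000 + 40000 + 51000 + 4000 = 179000
Overall mean = 16298500000 / 179000 = 91053.073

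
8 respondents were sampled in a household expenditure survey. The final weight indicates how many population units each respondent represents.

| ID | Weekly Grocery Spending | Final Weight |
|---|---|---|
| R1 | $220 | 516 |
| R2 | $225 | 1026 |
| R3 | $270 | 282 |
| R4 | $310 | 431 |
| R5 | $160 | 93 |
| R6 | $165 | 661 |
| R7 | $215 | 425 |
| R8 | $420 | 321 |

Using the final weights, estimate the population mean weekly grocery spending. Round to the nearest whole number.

241

Weighted sum = 904260
Sum of weights = 516 + 1026 + 282 + 431 + 93 + 661 + 425 + 321 = 3755
Weighted mean = 904260 / 3755 = 240.81491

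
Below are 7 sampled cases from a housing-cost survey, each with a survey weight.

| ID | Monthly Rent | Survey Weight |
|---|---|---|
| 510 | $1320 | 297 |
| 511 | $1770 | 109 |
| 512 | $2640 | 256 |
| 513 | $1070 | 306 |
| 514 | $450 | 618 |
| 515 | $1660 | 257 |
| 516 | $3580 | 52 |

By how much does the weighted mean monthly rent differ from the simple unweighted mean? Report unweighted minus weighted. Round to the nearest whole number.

Unweighted sum = 1320 + 1770 + 2640 + 1070 + 450 + 1660 + 3580 = 12490
Unweighted mean = 12490 / 7 = 1784.2857
Weighted sum = 1320×297 + 1770×109 + 2640×256 + 1070×306 + 450×618 + 1660×257 + 3580×52
  = 392040 + 192930 + 675840 + 327420 + 278100 + 426620 + 186160 = 2479110
Sum of weights = 297 + 109 + 256 + 306 + 618 + 257 + 52 = 1895
Weighted mean = 2479110 / 1895 = 1308.2375
Difference (unweighted minus weighted) = 476.04825

476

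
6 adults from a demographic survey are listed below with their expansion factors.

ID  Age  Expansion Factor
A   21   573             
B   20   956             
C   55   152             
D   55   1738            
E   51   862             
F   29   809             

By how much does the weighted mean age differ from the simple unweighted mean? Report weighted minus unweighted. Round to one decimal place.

1.3

Unweighted sum = 21 + 20 + 55 + 55 + 51 + 29 = 231
Unweighted mean = 231 / 6 = 38.5
Weighted sum = 21×573 + 20×956 + 55×152 + 55×1738 + 51×862 + 29×809
  = 12033 + 19120 + 8360 + 95590 + 43962 + 23461 = 202526
Sum of weights = 573 + 956 + 152 + 1738 + 862 + 809 = 5090
Weighted mean = 202526 / 5090 = 39.788998
Difference (weighted minus unweighted) = 1.288998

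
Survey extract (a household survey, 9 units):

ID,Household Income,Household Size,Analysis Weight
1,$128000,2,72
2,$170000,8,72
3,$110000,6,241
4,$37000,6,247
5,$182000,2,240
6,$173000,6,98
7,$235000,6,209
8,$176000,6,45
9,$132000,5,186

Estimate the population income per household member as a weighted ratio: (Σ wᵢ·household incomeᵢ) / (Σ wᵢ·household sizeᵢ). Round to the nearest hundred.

27800

Σ wᵢ·y = 128000×72 + 170000×72 + 110000×241 + 37000×247 + 182000×240 + 173000×98 + 235000×209 + 176000×45 + 132000×186
  = 9216000 + 12240000 + 26510000 + 9139000 + 43680000 + 16954000 + 49115000 + 7920000 + 24552000 = 199326000
Σ wᵢ·x = 2×72 + 8×72 + 6×241 + 6×247 + 2×240 + 6×98 + 6×209 + 6×45 + 5×186
  = 144 + 576 + 1446 + 1482 + 480 + 588 + 1254 + 270 + 930 = 7170
Ratio = 199326000 / 7170 = 27800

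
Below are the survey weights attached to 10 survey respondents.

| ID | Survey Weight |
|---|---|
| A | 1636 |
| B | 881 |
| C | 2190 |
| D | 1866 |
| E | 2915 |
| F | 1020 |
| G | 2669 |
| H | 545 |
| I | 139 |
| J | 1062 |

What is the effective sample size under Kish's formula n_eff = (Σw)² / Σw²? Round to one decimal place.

7.5

Σ wᵢ = 1636 + 881 + 2190 + 1866 + 2915 + 1020 + 2669 + 545 + 139 + 1062 = 14923
Σ wᵢ² = 2676496 + 776161 + 4796100 + 3481956 + 8497225 + 1040400 + 7123561 + 297025 + 19321 + 1127844 = 29836089
n_eff = 14923² / 29836089 = 222695929 / 29836089 = 7.4639786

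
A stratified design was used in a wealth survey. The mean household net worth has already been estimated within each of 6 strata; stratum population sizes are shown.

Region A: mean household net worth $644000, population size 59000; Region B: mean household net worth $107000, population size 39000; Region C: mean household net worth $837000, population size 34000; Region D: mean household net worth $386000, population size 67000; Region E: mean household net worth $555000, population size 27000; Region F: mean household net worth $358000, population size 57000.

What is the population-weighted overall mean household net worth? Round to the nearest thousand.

466000

Σ Nₕ·x̄ₕ = 131880000000
Σ Nₕ = 59000 + 39000 + 34000 + 67000 + 27000 + 57000 = 283000
Overall mean = 131880000000 / 283000 = 466007.07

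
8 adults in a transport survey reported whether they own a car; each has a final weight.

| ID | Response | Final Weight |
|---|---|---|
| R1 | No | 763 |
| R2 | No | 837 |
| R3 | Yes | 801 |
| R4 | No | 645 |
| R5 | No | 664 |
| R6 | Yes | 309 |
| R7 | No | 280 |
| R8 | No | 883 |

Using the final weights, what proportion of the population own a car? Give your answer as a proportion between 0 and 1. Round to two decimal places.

Sum of weights for 'Yes' = 801 + 309 = 1110
Total weight = 763 + 837 + 801 + 645 + 664 + 309 + 280 + 883 = 5182
Weighted proportion = 1110 / 5182 = 0.21420301

0.21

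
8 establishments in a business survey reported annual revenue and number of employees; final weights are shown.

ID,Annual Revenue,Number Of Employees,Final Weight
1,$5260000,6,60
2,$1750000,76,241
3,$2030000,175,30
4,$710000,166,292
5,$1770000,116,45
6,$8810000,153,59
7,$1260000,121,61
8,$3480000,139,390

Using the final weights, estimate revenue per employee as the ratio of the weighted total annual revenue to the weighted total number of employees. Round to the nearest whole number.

Σ wᵢ·y = 5260000×60 + 1750000×241 + 2030000×30 + 710000×292 + 1770000×45 + 8810000×59 + 1260000×61 + 3480000×390
  = 315600000 + 421750000 + 60900000 + 207320000 + 79650000 + 519790000 + 76860000 + 1357200000 = 3039070000
Σ wᵢ·x = 6×60 + 76×241 + 175×30 + 166×292 + 116×45 + 153×59 + 121×61 + 139×390
  = 360 + 18316 + 5250 + 48472 + 5220 + 9027 + 7381 + 54210 = 148236
Ratio = 3039070000 / 148236 = 20501.565

20502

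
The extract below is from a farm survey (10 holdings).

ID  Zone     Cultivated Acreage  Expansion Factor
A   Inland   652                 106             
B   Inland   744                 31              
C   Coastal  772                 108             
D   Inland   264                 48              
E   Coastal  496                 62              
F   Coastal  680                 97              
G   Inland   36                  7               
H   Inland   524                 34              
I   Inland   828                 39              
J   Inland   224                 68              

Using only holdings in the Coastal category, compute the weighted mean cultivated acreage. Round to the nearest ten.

Coastal rows: C, E, F
Weighted sum = 772×108 + 496×62 + 680×97
  = 180088
Sum of weights = 108 + 62 + 97 = 267
Weighted mean = 180088 / 267 = 674.48689

670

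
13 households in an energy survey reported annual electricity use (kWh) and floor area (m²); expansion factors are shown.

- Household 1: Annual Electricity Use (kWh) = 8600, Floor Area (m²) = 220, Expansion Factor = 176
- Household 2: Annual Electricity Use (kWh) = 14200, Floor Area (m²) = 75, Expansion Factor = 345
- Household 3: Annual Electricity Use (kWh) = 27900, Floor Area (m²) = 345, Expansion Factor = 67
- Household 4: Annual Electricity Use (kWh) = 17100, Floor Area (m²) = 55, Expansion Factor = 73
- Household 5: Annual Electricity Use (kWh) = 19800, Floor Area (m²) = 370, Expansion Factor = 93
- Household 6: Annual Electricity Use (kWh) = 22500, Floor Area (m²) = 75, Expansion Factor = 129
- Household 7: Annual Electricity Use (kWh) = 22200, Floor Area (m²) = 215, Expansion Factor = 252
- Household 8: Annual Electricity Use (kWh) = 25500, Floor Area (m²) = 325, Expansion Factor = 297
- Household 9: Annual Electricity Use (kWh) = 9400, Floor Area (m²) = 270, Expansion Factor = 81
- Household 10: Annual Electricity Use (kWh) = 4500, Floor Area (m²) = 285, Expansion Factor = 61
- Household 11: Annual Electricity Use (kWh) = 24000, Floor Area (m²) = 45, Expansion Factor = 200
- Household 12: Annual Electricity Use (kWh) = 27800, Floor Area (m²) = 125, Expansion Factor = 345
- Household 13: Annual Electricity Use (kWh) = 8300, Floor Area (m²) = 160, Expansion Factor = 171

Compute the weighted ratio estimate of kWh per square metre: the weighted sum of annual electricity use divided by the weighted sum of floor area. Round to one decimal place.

Σ wᵢ·y = 44288200
Σ wᵢ·x = 405255
Ratio = 44288200 / 405255 = 109.28477

109.3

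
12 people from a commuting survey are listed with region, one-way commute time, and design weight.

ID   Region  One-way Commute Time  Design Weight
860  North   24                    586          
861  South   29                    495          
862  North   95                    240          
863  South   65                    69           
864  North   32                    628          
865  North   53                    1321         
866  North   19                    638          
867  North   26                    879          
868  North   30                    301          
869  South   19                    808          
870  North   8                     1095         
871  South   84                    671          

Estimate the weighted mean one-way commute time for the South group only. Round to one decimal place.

South rows: 861, 863, 869, 871
Weighted sum = 29×495 + 65×69 + 19×808 + 84×671
  = 14355 + 4485 + 15352 + 56364 = 90556
Sum of weights = 495 + 69 + 808 + 671 = 2043
Weighted mean = 90556 / 2043 = 44.325012

44.3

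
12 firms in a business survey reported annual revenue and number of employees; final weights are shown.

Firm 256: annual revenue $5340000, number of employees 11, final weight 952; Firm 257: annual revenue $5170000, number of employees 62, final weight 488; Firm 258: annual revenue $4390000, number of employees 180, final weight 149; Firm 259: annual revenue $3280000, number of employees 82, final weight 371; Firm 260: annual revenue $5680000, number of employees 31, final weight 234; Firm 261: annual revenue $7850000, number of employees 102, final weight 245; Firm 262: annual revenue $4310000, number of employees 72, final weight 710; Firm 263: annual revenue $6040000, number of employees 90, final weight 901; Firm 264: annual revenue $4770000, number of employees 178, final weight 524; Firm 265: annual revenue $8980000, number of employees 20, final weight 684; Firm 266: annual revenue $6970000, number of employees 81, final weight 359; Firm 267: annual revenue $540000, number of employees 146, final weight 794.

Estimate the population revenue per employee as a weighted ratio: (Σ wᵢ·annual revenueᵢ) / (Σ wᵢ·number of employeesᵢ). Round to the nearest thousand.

Σ wᵢ·y = 5340000×952 + 5170000×488 + 4390000×149 + 3280000×371 + 5680000×234 + 7850000×245 + 4310000×710 + 6040000×901 + 4770000×524 + 8980000×684 + 6970000×359 + 540000×794
  = 5083680000 + 2522960000 + 654110000 + 1216880000 + 1329120000 + 1923250000 + 3060100000 + 5442040000 + 2499480000 + 6142320000 + 2502230000 + 428760000 = 32804930000
Σ wᵢ·x = 11×952 + 62×488 + 180×149 + 82×371 + 31×234 + 102×245 + 72×710 + 90×901 + 178×524 + 20×684 + 81×359 + 146×794
  = 10472 + 30256 + 26820 + 30422 + 7254 + 24990 + 51120 + 81090 + 93272 + 13680 + 29079 + 115924 = 514379
Ratio = 32804930000 / 514379 = 63775.796

64000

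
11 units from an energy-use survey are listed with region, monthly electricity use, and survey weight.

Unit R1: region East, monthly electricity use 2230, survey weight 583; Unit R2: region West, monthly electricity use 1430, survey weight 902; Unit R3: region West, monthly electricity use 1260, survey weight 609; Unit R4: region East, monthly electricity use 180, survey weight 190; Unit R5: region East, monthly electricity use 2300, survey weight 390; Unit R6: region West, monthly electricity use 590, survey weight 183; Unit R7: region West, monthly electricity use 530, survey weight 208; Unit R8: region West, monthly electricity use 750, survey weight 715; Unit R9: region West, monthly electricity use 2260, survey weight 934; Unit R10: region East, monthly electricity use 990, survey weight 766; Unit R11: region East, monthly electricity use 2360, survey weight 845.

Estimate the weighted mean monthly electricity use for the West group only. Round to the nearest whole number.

1386

West rows: R2, R3, R6, R7, R8, R9
Weighted sum = 1430×902 + 1260×609 + 590×183 + 530×208 + 750×715 + 2260×934
  = 1289860 + 767340 + 107970 + 110240 + 536250 + 2110840 = 4922500
Sum of weights = 902 + 609 + 183 + 208 + 715 + 934 = 3551
Weighted mean = 4922500 / 3551 = 1386.2292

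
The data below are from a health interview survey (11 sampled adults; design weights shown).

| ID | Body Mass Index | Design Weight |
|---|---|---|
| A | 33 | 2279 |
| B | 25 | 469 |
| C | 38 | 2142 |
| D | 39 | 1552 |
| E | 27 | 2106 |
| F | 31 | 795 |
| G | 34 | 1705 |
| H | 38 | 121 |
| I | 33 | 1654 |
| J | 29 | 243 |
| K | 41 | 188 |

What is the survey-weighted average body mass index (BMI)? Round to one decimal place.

Weighted sum = 33×2279 + 25×469 + 38×2142 + 39×1552 + 27×2106 + 31×795 + 34×1705 + 38×121 + 33×1654 + 29×243 + 41×188
  = 75207 + 11725 + 81396 + 60528 + 56862 + 24645 + 57970 + 4598 + 54582 + 7047 + 7708 = 442268
Sum of weights = 2279 + 469 + 2142 + 1552 + 2106 + 795 + 1705 + 121 + 1654 + 243 + 188 = 13254
Weighted mean = 442268 / 13254 = 33.368643

33.4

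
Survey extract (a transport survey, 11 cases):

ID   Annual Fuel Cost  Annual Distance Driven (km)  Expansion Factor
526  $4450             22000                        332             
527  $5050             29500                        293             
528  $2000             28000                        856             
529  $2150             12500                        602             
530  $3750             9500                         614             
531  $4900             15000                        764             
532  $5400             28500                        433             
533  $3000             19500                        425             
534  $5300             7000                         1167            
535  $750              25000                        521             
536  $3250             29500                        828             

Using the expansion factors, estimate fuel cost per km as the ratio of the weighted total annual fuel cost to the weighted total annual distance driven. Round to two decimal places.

Σ wᵢ·y = 4450×332 + 5050×293 + 2000×856 + 2150×602 + 3750×614 + 4900×764 + 5400×433 + 3000×425 + 5300×1167 + 750×521 + 3250×828
  = 1477400 + 1479650 + 1712000 + 1294300 + 2302500 + 3743600 + 2338200 + 1275000 + 6185100 + 390750 + 2691000 = 24889500
Σ wᵢ·x = 22000×332 + 29500×293 + 28000×856 + 12500×602 + 9500×614 + 15000×764 + 28500×433 + 19500×425 + 7000×1167 + 25000×521 + 29500×828
  = 7304000 + 8643500 + 23968000 + 7525000 + 5833000 + 11460000 + 12340500 + 8287500 + 8169000 + 13025000 + 24426000 = 130981500
Ratio = 24889500 / 130981500 = 0.19002302

0.19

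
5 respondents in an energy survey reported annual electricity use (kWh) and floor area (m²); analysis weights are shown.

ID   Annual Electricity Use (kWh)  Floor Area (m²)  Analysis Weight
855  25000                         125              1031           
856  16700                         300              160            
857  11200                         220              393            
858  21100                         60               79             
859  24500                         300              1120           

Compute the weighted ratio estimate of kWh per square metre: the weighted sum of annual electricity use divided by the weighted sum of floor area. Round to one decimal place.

Σ wᵢ·y = 25000×1031 + 16700×160 + 11200×393 + 21100×79 + 24500×1120
  = 25775000 + 2672000 + 4401600 + 1666900 + 27440000 = 61955500
Σ wᵢ·x = 125×1031 + 300×160 + 220×393 + 60×79 + 300×1120
  = 604075
Ratio = 61955500 / 604075 = 102.5626

102.6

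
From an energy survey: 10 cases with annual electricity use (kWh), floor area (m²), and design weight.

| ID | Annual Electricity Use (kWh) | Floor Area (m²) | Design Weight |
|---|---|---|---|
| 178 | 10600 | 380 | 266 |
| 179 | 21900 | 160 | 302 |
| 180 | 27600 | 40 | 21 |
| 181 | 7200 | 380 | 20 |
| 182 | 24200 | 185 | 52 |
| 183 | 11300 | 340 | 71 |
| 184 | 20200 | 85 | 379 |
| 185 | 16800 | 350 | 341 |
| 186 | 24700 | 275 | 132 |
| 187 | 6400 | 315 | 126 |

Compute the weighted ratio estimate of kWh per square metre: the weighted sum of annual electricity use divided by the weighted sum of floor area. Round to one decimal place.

70.8

Σ wᵢ·y = 10600×266 + 21900×302 + 27600×21 + 7200×20 + 24200×52 + 11300×71 + 20200×379 + 16800×341 + 24700×132 + 6400×126
  = 2819600 + 6613800 + 579600 + 144000 + 1258400 + 802300 + 7655800 + 5728800 + 3260400 + 806400 = 29669100
Σ wᵢ·x = 380×266 + 160×302 + 40×21 + 380×20 + 185×52 + 340×71 + 85×379 + 350×341 + 275×132 + 315×126
  = 101080 + 48320 + 840 + 7600 + 9620 + 24140 + 32215 + 119350 + 36300 + 39690 = 419155
Ratio = 29669100 / 419155 = 70.783123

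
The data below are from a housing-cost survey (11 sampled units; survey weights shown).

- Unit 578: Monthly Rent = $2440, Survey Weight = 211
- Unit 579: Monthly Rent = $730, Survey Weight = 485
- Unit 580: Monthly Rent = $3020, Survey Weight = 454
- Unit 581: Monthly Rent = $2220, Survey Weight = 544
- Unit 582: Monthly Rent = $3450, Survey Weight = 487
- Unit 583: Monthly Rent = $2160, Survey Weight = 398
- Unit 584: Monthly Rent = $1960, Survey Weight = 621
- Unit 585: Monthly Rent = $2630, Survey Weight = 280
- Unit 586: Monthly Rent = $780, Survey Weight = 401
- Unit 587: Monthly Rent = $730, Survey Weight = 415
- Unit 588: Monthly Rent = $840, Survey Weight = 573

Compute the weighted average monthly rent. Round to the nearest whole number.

Weighted sum = 2440×211 + 730×485 + 3020×454 + 2220×544 + 3450×487 + 2160×398 + 1960×621 + 2630×280 + 780×401 + 730×415 + 840×573
  = 514840 + 354050 + 1371080 + 1207680 + 1680150 + 859680 + 1217160 + 736400 + 312780 + 302950 + 481320 = 9038090
Sum of weights = 4869
Weighted mean = 9038090 / 4869 = 1856.2518

1856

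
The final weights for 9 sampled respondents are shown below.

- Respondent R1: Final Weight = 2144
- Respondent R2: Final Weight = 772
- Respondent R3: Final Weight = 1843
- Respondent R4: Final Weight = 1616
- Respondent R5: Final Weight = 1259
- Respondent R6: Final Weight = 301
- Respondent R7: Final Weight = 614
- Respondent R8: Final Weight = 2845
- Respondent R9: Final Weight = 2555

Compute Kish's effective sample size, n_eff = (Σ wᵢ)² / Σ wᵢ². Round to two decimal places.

Σ wᵢ = 2144 + 772 + 1843 + 1616 + 1259 + 301 + 614 + 2845 + 2555 = 13949
Σ wᵢ² = 4596736 + 595984 + 3396649 + 2611456 + 1585081 + 90601 + 376996 + 8094025 + 6528025 = 27875553
n_eff = 13949² / 27875553 = 194574601 / 27875553 = 6.9801163

6.98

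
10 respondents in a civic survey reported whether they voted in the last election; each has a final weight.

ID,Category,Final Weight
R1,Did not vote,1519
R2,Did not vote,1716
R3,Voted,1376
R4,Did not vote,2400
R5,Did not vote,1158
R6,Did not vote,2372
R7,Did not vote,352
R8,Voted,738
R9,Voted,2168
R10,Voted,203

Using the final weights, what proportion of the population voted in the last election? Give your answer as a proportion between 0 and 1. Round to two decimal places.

Sum of weights for 'Voted' = 1376 + 738 + 2168 + 203 = 4485
Total weight = 1519 + 1716 + 1376 + 2400 + 1158 + 2372 + 352 + 738 + 2168 + 203 = 14002
Weighted proportion = 4485 / 14002 = 0.32031138

0.32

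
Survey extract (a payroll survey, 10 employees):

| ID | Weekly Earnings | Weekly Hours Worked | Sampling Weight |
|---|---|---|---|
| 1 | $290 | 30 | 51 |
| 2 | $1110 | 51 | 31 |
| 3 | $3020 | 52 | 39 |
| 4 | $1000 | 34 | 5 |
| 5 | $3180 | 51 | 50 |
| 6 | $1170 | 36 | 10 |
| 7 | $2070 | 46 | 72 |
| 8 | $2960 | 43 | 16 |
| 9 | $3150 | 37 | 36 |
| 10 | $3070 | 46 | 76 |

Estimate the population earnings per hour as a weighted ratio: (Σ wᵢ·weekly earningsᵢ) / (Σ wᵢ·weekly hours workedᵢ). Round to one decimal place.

52.0

Σ wᵢ·y = 290×51 + 1110×31 + 3020×39 + 1000×5 + 3180×50 + 1170×10 + 2070×72 + 2960×16 + 3150×36 + 3070×76
  = 885800
Σ wᵢ·x = 30×51 + 51×31 + 52×39 + 34×5 + 51×50 + 36×10 + 46×72 + 43×16 + 37×36 + 46×76
  = 1530 + 1581 + 2028 + 170 + 2550 + 360 + 3312 + 688 + 1332 + 3496 = 17047
Ratio = 885800 / 17047 = 51.962222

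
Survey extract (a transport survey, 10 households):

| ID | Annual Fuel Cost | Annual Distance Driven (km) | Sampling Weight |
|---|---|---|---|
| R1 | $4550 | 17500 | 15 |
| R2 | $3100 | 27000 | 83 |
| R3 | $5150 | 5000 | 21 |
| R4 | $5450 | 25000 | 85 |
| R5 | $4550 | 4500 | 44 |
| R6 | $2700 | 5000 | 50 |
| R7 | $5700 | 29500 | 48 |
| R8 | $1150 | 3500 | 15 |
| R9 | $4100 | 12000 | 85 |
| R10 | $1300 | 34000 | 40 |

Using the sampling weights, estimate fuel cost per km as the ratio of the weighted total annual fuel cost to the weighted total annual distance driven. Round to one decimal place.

0.2

Σ wᵢ·y = 4550×15 + 3100×83 + 5150×21 + 5450×85 + 4550×44 + 2700×50 + 5700×48 + 1150×15 + 4100×85 + 1300×40
  = 68250 + 257300 + 108150 + 463250 + 200200 + 135000 + 273600 + 17250 + 348500 + 52000 = 1923500
Σ wᵢ·x = 17500×15 + 27000×83 + 5000×21 + 25000×85 + 4500×44 + 5000×50 + 29500×48 + 3500×15 + 12000×85 + 34000×40
  = 9030000
Ratio = 1923500 / 9030000 = 0.21301218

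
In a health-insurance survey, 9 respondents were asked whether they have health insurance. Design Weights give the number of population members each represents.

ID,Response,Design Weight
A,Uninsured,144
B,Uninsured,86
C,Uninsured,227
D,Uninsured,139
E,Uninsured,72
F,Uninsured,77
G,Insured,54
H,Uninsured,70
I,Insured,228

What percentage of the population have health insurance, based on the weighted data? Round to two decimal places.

25.71

Sum of weights for 'Insured' = 54 + 228 = 282
Total weight = 144 + 86 + 227 + 139 + 72 + 77 + 54 + 70 + 228 = 1097
Weighted proportion = 282 / 1097 = 0.25706472 → 25.706472%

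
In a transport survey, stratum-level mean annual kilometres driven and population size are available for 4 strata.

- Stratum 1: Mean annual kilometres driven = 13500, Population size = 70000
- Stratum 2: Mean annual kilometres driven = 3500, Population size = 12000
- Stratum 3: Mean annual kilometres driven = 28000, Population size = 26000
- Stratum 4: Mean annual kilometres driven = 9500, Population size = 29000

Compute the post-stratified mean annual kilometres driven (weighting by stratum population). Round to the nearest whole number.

Σ Nₕ·x̄ₕ = 13500×70000 + 3500×12000 + 28000×26000 + 9500×29000
  = 945000000 + 42000000 + 728000000 + 275500000 = 1990500000
Σ Nₕ = 70000 + 12000 + 26000 + 29000 = 137000
Overall mean = 1990500000 / 137000 = 14529.197

14529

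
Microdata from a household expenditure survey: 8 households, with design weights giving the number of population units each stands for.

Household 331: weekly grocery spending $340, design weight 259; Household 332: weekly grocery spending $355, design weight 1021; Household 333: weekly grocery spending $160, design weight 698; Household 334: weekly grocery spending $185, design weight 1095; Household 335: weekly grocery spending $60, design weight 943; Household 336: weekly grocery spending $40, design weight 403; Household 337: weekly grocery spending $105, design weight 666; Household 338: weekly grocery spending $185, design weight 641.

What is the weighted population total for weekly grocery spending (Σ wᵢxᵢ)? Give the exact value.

Weighted total = 1025985

1025985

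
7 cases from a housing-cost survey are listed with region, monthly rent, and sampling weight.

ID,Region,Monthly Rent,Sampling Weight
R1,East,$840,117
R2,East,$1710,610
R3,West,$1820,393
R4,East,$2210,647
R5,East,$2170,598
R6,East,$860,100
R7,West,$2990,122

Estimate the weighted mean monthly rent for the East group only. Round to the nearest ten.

1910

East rows: R1, R2, R4, R5, R6
Weighted sum = 840×117 + 1710×610 + 2210×647 + 2170×598 + 860×100
  = 98280 + 1043100 + 1429870 + 1297660 + 86000 = 3954910
Sum of weights = 117 + 610 + 647 + 598 + 100 = 2072
Weighted mean = 3954910 / 2072 = 1908.7403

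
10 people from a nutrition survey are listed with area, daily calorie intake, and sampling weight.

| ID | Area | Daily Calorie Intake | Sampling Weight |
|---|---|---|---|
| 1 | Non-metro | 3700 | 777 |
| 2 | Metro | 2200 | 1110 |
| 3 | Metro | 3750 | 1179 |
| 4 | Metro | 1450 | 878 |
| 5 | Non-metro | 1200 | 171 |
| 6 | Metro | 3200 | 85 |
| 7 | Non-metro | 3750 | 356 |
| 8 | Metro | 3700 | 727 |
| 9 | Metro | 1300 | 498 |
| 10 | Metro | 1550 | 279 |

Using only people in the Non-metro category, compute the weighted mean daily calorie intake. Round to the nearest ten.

Non-metro rows: 1, 5, 7
Weighted sum = 3700×777 + 1200×171 + 3750×356
  = 4415100
Sum of weights = 777 + 171 + 356 = 1304
Weighted mean = 4415100 / 1304 = 3385.8129

3390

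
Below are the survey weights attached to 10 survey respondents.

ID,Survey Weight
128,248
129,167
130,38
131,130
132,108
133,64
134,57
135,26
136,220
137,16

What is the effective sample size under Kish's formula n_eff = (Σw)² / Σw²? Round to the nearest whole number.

7

Σ wᵢ = 248 + 167 + 38 + 130 + 108 + 64 + 57 + 26 + 220 + 16 = 1074
Σ wᵢ² = 61504 + 27889 + 1444 + 16900 + 11664 + 4096 + 3249 + 676 + 48400 + 256 = 176078
n_eff = 1074² / 176078 = 1153476 / 176078 = 6.5509377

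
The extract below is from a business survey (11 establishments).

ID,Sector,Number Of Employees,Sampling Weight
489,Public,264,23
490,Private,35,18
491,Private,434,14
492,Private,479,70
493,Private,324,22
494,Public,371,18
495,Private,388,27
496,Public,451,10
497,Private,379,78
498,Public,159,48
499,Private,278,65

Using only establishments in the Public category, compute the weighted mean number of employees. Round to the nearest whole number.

Public rows: 489, 494, 496, 498
Weighted sum = 264×23 + 371×18 + 451×10 + 159×48
  = 6072 + 6678 + 4510 + 7632 = 24892
Sum of weights = 99
Weighted mean = 24892 / 99 = 251.43434

251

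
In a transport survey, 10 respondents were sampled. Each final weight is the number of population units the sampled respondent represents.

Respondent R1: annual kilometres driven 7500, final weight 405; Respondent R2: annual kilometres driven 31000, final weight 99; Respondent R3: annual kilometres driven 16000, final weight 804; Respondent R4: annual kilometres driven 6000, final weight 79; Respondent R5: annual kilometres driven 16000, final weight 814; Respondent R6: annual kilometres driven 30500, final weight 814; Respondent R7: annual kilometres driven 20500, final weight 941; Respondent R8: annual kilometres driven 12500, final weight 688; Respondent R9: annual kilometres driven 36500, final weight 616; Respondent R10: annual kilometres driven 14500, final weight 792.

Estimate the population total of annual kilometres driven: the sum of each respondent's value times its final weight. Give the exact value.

Weighted total = 7500×405 + 31000×99 + 16000×804 + 6000×79 + 16000×814 + 30500×814 + 20500×941 + 12500×688 + 36500×616 + 14500×792
  = 3037500 + 3069000 + 12864000 + 474000 + 13024000 + 24827000 + 19290500 + 8600000 + 22484000 + 11484000 = 119154000

119154000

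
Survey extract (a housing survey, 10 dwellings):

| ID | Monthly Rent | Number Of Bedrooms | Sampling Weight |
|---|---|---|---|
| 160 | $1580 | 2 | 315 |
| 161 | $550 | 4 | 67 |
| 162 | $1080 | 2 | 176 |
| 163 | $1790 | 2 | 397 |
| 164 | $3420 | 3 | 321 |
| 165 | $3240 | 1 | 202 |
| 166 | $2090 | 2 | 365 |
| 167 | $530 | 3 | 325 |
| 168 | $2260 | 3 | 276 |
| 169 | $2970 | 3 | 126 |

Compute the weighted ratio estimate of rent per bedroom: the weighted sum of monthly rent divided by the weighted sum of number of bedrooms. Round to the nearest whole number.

Σ wᵢ·y = 1580×315 + 550×67 + 1080×176 + 1790×397 + 3420×321 + 3240×202 + 2090×365 + 530×325 + 2260×276 + 2970×126
  = 5120640
Σ wᵢ·x = 2×315 + 4×67 + 2×176 + 2×397 + 3×321 + 1×202 + 2×365 + 3×325 + 3×276 + 3×126
  = 630 + 268 + 352 + 794 + 963 + 202 + 730 + 975 + 828 + 378 = 6120
Ratio = 5120640 / 6120 = 836.70588

837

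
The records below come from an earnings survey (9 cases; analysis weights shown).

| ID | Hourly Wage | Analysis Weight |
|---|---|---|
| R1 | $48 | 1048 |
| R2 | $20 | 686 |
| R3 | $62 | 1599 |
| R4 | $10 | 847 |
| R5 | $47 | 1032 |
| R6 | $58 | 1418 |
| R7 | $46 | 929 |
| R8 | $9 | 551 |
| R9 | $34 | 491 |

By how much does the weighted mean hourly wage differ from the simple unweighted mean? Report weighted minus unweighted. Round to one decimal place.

Unweighted sum = 48 + 20 + 62 + 10 + 47 + 58 + 46 + 9 + 34 = 334
Unweighted mean = 334 / 9 = 37.111111
Weighted sum = 48×1048 + 20×686 + 62×1599 + 10×847 + 47×1032 + 58×1418 + 46×929 + 9×551 + 34×491
  = 50304 + 13720 + 99138 + 8470 + 48504 + 82244 + 42734 + 4959 + 16694 = 366767
Sum of weights = 1048 + 686 + 1599 + 847 + 1032 + 1418 + 929 + 551 + 491 = 8601
Weighted mean = 366767 / 8601 = 42.642367
Difference (weighted minus unweighted) = 5.5312561

5.5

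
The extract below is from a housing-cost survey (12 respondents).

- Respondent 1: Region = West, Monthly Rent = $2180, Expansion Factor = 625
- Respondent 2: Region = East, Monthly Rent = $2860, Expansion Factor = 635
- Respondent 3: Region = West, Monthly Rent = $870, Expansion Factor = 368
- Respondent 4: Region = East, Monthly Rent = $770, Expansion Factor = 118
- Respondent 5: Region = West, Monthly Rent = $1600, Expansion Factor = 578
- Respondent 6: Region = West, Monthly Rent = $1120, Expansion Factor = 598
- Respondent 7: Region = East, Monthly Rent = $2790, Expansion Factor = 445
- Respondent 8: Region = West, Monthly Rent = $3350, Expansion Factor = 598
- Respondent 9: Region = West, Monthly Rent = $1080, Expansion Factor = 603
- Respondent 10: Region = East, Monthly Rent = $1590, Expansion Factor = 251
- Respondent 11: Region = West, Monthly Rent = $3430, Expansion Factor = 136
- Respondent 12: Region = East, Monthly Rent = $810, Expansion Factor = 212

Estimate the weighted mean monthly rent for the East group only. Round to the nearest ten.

2240

East rows: 2, 4, 7, 10, 12
Weighted sum = 2860×635 + 770×118 + 2790×445 + 1590×251 + 810×212
  = 1816100 + 90860 + 1241550 + 399090 + 171720 = 3719320
Sum of weights = 635 + 118 + 445 + 251 + 212 = 1661
Weighted mean = 3719320 / 1661 = 2239.2053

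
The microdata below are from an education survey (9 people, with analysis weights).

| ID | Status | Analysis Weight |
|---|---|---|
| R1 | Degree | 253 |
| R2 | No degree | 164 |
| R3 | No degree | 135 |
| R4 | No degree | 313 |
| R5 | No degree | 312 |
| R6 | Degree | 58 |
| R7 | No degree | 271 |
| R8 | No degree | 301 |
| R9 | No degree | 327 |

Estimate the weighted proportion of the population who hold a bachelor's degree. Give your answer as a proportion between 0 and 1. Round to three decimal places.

0.146

Sum of weights for 'Degree' = 253 + 58 = 311
Total weight = 2134
Weighted proportion = 311 / 2134 = 0.14573571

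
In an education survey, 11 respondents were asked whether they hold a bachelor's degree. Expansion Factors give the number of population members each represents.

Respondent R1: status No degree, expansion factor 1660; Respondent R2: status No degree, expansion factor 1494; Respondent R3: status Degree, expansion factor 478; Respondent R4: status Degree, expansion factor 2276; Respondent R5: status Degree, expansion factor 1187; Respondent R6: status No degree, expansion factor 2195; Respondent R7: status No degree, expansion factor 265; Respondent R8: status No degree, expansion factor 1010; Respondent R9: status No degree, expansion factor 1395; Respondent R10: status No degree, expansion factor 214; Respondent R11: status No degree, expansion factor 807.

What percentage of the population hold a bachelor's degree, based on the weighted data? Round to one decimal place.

30.4

Sum of weights for 'Degree' = 478 + 2276 + 1187 = 3941
Total weight = 1660 + 1494 + 478 + 2276 + 1187 + 2195 + 265 + 1010 + 1395 + 214 + 807 = 12981
Weighted proportion = 3941 / 12981 = 0.30359757 → 30.359757%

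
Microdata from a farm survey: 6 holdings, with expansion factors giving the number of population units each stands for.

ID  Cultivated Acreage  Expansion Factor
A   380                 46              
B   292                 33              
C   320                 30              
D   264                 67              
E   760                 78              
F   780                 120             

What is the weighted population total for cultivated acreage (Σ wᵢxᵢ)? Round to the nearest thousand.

Weighted total = 380×46 + 292×33 + 320×30 + 264×67 + 760×78 + 780×120
  = 207284

207000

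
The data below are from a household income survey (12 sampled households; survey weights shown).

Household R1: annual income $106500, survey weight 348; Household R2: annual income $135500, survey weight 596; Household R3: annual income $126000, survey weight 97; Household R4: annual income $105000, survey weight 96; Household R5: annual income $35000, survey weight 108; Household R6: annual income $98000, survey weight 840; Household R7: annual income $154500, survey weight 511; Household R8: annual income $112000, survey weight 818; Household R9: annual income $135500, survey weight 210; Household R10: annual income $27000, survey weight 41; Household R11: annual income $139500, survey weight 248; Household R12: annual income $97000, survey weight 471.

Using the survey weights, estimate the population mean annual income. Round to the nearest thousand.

Weighted sum = 106500×348 + 135500×596 + 126000×97 + 105000×96 + 35000×108 + 98000×840 + 154500×511 + 112000×818 + 135500×210 + 27000×41 + 139500×248 + 97000×471
  = 37062000 + 80758000 + 12222000 + 10080000 + 3780000 + 82320000 + 78949500 + 91616000 + 28455000 + 1107000 + 34596000 + 45687000 = 506632500
Sum of weights = 4384
Weighted mean = 506632500 / 4384 = 115563.98

116000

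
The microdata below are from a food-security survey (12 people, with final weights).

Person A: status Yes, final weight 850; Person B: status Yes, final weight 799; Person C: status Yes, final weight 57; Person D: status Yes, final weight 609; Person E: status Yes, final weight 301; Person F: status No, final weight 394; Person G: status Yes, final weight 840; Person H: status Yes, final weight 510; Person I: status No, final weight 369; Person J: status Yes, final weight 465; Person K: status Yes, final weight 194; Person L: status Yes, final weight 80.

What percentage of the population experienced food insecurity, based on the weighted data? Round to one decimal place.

86.0

Sum of weights for 'Yes' = 850 + 799 + 57 + 609 + 301 + 840 + 510 + 465 + 194 + 80 = 4705
Total weight = 850 + 799 + 57 + 609 + 301 + 394 + 840 + 510 + 369 + 465 + 194 + 80 = 5468
Weighted proportion = 4705 / 5468 = 0.86046086 → 86.046086%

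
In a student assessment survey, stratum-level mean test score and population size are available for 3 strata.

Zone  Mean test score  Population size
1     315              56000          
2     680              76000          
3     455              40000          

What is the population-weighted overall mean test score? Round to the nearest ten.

Σ Nₕ·x̄ₕ = 315×56000 + 680×76000 + 455×40000
  = 17640000 + 51680000 + 18200000 = 87520000
Σ Nₕ = 56000 + 76000 + 40000 = 172000
Overall mean = 87520000 / 172000 = 508.83721

510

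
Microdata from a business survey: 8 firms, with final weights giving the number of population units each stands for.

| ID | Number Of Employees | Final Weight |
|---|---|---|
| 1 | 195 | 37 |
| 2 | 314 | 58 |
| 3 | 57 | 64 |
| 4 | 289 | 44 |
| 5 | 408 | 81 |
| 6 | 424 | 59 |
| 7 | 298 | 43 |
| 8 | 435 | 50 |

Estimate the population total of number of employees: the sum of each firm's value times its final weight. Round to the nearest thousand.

Weighted total = 195×37 + 314×58 + 57×64 + 289×44 + 408×81 + 424×59 + 298×43 + 435×50
  = 134419

134000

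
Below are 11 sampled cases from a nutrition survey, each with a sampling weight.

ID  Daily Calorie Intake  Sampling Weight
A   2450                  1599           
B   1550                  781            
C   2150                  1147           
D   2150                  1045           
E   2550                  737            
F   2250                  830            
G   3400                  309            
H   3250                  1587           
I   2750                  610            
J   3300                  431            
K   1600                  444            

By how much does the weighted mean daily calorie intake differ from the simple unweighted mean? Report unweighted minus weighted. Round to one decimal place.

11.3

Unweighted sum = 27400
Unweighted mean = 27400 / 11 = 2490.9091
Weighted sum = 2450×1599 + 1550×781 + 2150×1147 + 2150×1045 + 2550×737 + 2250×830 + 3400×309 + 3250×1587 + 2750×610 + 3300×431 + 1600×444
  = 23606300
Sum of weights = 9520
Weighted mean = 23606300 / 9520 = 2479.6534
Difference (unweighted minus weighted) = 11.25573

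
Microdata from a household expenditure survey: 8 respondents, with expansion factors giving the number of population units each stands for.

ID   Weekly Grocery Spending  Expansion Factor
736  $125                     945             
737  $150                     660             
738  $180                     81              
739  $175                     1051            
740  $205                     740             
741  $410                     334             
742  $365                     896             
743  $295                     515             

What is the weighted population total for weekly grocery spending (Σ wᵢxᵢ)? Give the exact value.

1183235

Weighted total = 125×945 + 150×660 + 180×81 + 175×1051 + 205×740 + 410×334 + 365×896 + 295×515
  = 118125 + 99000 + 14580 + 183925 + 151700 + 136940 + 327040 + 151925 = 1183235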